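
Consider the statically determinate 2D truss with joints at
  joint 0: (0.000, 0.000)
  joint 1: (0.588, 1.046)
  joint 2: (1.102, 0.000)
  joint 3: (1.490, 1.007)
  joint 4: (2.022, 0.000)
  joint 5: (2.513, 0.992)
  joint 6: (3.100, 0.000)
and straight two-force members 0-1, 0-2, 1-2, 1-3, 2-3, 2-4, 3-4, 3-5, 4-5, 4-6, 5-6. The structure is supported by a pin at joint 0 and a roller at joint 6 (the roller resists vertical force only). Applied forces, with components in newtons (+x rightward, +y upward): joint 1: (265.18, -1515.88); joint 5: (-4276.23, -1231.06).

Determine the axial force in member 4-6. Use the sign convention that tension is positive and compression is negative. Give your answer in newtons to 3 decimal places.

N=7 nodes, M=11 members, R=3 reactions → 2N=14, M+R=14
member 0 (0-1): L=1.1999, (cx,cy)=(0.4900,0.8717)
member 1 (0-2): L=1.1020, (cx,cy)=(1.0000,0.0000)
member 2 (1-2): L=1.1655, (cx,cy)=(0.4410,-0.8975)
member 3 (1-3): L=0.9028, (cx,cy)=(0.9991,-0.0432)
member 4 (2-3): L=1.0792, (cx,cy)=(0.3595,0.9331)
member 5 (2-4): L=0.9200, (cx,cy)=(1.0000,0.0000)
member 6 (3-4): L=1.1389, (cx,cy)=(0.4671,-0.8842)
member 7 (3-5): L=1.0231, (cx,cy)=(0.9999,-0.0147)
member 8 (4-5): L=1.1069, (cx,cy)=(0.4436,0.8962)
member 9 (4-6): L=1.0780, (cx,cy)=(1.0000,0.0000)
member 10 (5-6): L=1.1527, (cx,cy)=(0.5093,-0.8606)
solve A·x = −loads:
  F[0-1] = -3143.6816 N (compression)
  F[0-2] = -2470.5711 N (compression)
  F[1-2] = +1482.8425 N (tension)
  F[1-3] = -2461.9277 N (compression)
  F[2-3] = -1426.2135 N (compression)
  F[2-4] = -1303.8225 N (compression)
  F[3-4] = +1445.3615 N (tension)
  F[3-5] = -3647.9583 N (compression)
  F[4-5] = -1425.9550 N (compression)
  F[4-6] = +3.8843 N (tension)
  F[5-6] = -7.6275 N (compression)
  Rx@0 = +4011.0500 N
  Ry@0 = +2740.3757 N
  Ry@6 = +6.5643 N

3.884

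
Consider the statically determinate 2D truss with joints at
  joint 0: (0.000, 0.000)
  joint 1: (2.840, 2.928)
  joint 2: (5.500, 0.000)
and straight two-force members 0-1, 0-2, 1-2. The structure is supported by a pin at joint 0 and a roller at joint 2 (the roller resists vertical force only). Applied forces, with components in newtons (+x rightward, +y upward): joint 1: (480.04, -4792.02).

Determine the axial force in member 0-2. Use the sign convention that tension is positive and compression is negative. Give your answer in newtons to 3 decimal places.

N=3 nodes, M=3 members, R=3 reactions → 2N=6, M+R=6
member 0 (0-1): L=4.0791, (cx,cy)=(0.6962,0.7178)
member 1 (0-2): L=5.5000, (cx,cy)=(1.0000,0.0000)
member 2 (1-2): L=3.9559, (cx,cy)=(0.6724,-0.7402)
solve A·x = −loads:
  F[0-1] = -2872.6761 N (compression)
  F[0-2] = +2480.1054 N (tension)
  F[1-2] = -3688.3218 N (compression)
  Rx@0 = -480.0400 N
  Ry@0 = +2062.0393 N
  Ry@2 = +2729.9807 N

2480.105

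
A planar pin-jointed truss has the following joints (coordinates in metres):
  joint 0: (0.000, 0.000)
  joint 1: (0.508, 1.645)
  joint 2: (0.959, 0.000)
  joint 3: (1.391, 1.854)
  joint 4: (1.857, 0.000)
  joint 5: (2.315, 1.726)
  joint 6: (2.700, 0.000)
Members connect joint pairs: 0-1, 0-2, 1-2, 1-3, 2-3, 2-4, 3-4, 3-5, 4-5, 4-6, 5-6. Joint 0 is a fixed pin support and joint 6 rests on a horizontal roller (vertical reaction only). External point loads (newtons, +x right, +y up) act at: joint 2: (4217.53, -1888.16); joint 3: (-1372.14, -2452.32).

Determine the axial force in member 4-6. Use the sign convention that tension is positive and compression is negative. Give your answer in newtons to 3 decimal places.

N=7 nodes, M=11 members, R=3 reactions → 2N=14, M+R=14
member 0 (0-1): L=1.7217, (cx,cy)=(0.2951,0.9555)
member 1 (0-2): L=0.9590, (cx,cy)=(1.0000,0.0000)
member 2 (1-2): L=1.7057, (cx,cy)=(0.2644,-0.9644)
member 3 (1-3): L=0.9074, (cx,cy)=(0.9731,0.2303)
member 4 (2-3): L=1.9037, (cx,cy)=(0.2269,0.9739)
member 5 (2-4): L=0.8980, (cx,cy)=(1.0000,0.0000)
member 6 (3-4): L=1.9117, (cx,cy)=(0.2438,-0.9698)
member 7 (3-5): L=0.9328, (cx,cy)=(0.9905,-0.1372)
member 8 (4-5): L=1.7857, (cx,cy)=(0.2565,0.9666)
member 9 (4-6): L=0.8430, (cx,cy)=(1.0000,0.0000)
member 10 (5-6): L=1.7684, (cx,cy)=(0.2177,-0.9760)
solve A·x = −loads:
  F[0-1] = -3504.6757 N (compression)
  F[0-2] = +3879.4981 N (tension)
  F[1-2] = +3022.2861 N (tension)
  F[1-3] = -1883.8737 N (compression)
  F[2-3] = -1054.0662 N (compression)
  F[2-4] = +700.2815 N (tension)
  F[3-4] = -955.9522 N (compression)
  F[3-5] = -471.7146 N (compression)
  F[4-5] = +959.2000 N (tension)
  F[4-6] = +221.2395 N (tension)
  F[5-6] = -1016.2178 N (compression)
  Rx@0 = -2845.3900 N
  Ry@0 = +3348.6374 N
  Ry@6 = +991.8426 N

221.240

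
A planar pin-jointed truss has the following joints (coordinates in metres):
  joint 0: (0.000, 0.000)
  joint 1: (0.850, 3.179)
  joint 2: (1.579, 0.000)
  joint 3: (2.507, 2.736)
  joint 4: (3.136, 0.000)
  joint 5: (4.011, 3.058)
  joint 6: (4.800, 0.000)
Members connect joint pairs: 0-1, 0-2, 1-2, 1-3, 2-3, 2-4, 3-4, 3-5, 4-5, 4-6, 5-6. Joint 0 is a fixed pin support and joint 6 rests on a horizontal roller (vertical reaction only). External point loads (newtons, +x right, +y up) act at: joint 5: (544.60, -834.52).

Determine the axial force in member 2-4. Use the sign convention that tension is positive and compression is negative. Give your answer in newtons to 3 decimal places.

352.377

N=7 nodes, M=11 members, R=3 reactions → 2N=14, M+R=14
member 0 (0-1): L=3.2907, (cx,cy)=(0.2583,0.9661)
member 1 (0-2): L=1.5790, (cx,cy)=(1.0000,0.0000)
member 2 (1-2): L=3.2615, (cx,cy)=(0.2235,-0.9747)
member 3 (1-3): L=1.7152, (cx,cy)=(0.9661,-0.2583)
member 4 (2-3): L=2.8891, (cx,cy)=(0.3212,0.9470)
member 5 (2-4): L=1.5570, (cx,cy)=(1.0000,0.0000)
member 6 (3-4): L=2.8074, (cx,cy)=(0.2241,-0.9746)
member 7 (3-5): L=1.5381, (cx,cy)=(0.9778,0.2094)
member 8 (4-5): L=3.1807, (cx,cy)=(0.2751,0.9614)
member 9 (4-6): L=1.6640, (cx,cy)=(1.0000,0.0000)
member 10 (5-6): L=3.1581, (cx,cy)=(0.2498,-0.9683)
solve A·x = −loads:
  F[0-1] = +217.1508 N (tension)
  F[0-2] = +488.5087 N (tension)
  F[1-2] = -245.6736 N (compression)
  F[1-3] = +114.9018 N (tension)
  F[2-3] = +252.8573 N (tension)
  F[2-4] = +352.3771 N (tension)
  F[3-4] = -164.9092 N (compression)
  F[3-5] = +234.3647 N (tension)
  F[4-5] = +167.1665 N (tension)
  F[4-6] = +269.4420 N (tension)
  F[5-6] = -1078.5010 N (compression)
  Rx@0 = -544.6000 N
  Ry@0 = -209.7814 N
  Ry@6 = +1044.3014 N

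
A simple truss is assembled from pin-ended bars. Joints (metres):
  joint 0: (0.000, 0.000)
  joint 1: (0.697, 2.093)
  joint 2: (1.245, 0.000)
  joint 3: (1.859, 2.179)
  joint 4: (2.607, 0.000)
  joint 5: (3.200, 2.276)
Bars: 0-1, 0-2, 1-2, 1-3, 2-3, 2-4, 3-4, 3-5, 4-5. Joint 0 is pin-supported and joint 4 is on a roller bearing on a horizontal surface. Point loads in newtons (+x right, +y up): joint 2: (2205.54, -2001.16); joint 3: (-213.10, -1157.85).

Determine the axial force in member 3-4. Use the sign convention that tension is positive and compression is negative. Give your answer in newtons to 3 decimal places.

N=6 nodes, M=9 members, R=3 reactions → 2N=12, M+R=12
member 0 (0-1): L=2.2060, (cx,cy)=(0.3160,0.9488)
member 1 (0-2): L=1.2450, (cx,cy)=(1.0000,0.0000)
member 2 (1-2): L=2.1636, (cx,cy)=(0.2533,-0.9674)
member 3 (1-3): L=1.1652, (cx,cy)=(0.9973,0.0738)
member 4 (2-3): L=2.2639, (cx,cy)=(0.2712,0.9625)
member 5 (2-4): L=1.3620, (cx,cy)=(1.0000,0.0000)
member 6 (3-4): L=2.3038, (cx,cy)=(0.3247,-0.9458)
member 7 (3-5): L=1.3445, (cx,cy)=(0.9974,0.0721)
member 8 (4-5): L=2.3520, (cx,cy)=(0.2521,0.9677)
solve A·x = −loads:
  F[0-1] = -1639.8111 N (compression)
  F[0-2] = +2510.5478 N (tension)
  F[1-2] = +1538.7970 N (tension)
  F[1-3] = -910.3486 N (compression)
  F[2-3] = +532.5008 N (tension)
  F[2-4] = +550.3413 N (tension)
  F[3-4] = -1695.0297 N (compression)
  F[3-5] = +0.0000 N (tension)
  F[4-5] = -0.0000 N (compression)
  Rx@0 = -1992.4400 N
  Ry@0 = +1555.8100 N
  Ry@4 = +1603.2000 N

-1695.030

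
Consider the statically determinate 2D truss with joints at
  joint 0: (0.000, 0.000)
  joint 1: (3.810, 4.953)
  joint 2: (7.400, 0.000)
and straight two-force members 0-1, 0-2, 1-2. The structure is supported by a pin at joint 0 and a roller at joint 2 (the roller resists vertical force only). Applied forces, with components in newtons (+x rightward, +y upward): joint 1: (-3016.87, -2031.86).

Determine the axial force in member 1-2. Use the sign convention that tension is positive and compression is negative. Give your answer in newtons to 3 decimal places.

N=3 nodes, M=3 members, R=3 reactions → 2N=6, M+R=6
member 0 (0-1): L=6.2489, (cx,cy)=(0.6097,0.7926)
member 1 (0-2): L=7.4000, (cx,cy)=(1.0000,0.0000)
member 2 (1-2): L=6.1172, (cx,cy)=(0.5869,-0.8097)
solve A·x = −loads:
  F[0-1] = -3791.1938 N (compression)
  F[0-2] = -705.3383 N (compression)
  F[1-2] = +1201.8679 N (tension)
  Rx@0 = +3016.8700 N
  Ry@0 = +3004.9912 N
  Ry@2 = -973.1311 N

1201.868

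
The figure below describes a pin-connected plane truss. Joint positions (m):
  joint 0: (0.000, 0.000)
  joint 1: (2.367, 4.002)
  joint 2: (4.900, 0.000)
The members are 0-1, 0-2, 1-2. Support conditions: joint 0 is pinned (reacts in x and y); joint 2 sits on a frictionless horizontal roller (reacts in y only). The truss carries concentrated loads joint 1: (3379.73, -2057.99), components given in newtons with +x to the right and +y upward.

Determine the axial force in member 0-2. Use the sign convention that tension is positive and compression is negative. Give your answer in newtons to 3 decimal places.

N=3 nodes, M=3 members, R=3 reactions → 2N=6, M+R=6
member 0 (0-1): L=4.6496, (cx,cy)=(0.5091,0.8607)
member 1 (0-2): L=4.9000, (cx,cy)=(1.0000,0.0000)
member 2 (1-2): L=4.7363, (cx,cy)=(0.5348,-0.8450)
solve A·x = −loads:
  F[0-1] = +1971.0081 N (tension)
  F[0-2] = +2376.3350 N (tension)
  F[1-2] = -4443.3177 N (compression)
  Rx@0 = -3379.7300 N
  Ry@0 = -1696.4879 N
  Ry@2 = +3754.4779 N

2376.335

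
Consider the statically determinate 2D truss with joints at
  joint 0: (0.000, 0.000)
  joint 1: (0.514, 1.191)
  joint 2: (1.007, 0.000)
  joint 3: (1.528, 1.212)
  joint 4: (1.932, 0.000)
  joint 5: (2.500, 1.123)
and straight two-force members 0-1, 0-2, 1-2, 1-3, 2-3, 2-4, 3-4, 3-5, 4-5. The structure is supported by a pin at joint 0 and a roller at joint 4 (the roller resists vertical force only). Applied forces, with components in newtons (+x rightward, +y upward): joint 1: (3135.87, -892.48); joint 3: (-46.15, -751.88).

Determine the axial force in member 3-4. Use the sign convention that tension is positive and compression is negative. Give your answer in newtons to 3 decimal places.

N=6 nodes, M=9 members, R=3 reactions → 2N=12, M+R=12
member 0 (0-1): L=1.2972, (cx,cy)=(0.3962,0.9181)
member 1 (0-2): L=1.0070, (cx,cy)=(1.0000,0.0000)
member 2 (1-2): L=1.2890, (cx,cy)=(0.3825,-0.9240)
member 3 (1-3): L=1.0142, (cx,cy)=(0.9998,0.0207)
member 4 (2-3): L=1.3192, (cx,cy)=(0.3949,0.9187)
member 5 (2-4): L=0.9250, (cx,cy)=(1.0000,0.0000)
member 6 (3-4): L=1.2776, (cx,cy)=(0.3162,-0.9487)
member 7 (3-5): L=0.9761, (cx,cy)=(0.9958,-0.0912)
member 8 (4-5): L=1.2585, (cx,cy)=(0.4513,0.8924)
solve A·x = −loads:
  F[0-1] = +1189.2682 N (tension)
  F[0-2] = +2618.4796 N (tension)
  F[1-2] = -2188.6537 N (compression)
  F[1-3] = -1827.9358 N (compression)
  F[2-3] = +2201.1760 N (tension)
  F[2-4] = +912.0936 N (tension)
  F[3-4] = -2884.2933 N (compression)
  F[3-5] = -0.0000 N (tension)
  F[4-5] = +0.0000 N (tension)
  Rx@0 = -3089.7200 N
  Ry@0 = -1091.9209 N
  Ry@4 = +2736.2809 N

-2884.293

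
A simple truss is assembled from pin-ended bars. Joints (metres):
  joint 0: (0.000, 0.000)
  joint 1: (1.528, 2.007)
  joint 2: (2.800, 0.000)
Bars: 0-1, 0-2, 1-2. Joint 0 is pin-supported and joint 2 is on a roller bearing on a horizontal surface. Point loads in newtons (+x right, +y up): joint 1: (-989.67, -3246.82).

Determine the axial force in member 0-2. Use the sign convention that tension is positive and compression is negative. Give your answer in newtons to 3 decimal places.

673.364

N=3 nodes, M=3 members, R=3 reactions → 2N=6, M+R=6
member 0 (0-1): L=2.5225, (cx,cy)=(0.6058,0.7957)
member 1 (0-2): L=2.8000, (cx,cy)=(1.0000,0.0000)
member 2 (1-2): L=2.3761, (cx,cy)=(0.5353,-0.8446)
solve A·x = −loads:
  F[0-1] = -2745.3843 N (compression)
  F[0-2] = +673.3644 N (tension)
  F[1-2] = -1257.8671 N (compression)
  Rx@0 = +989.6700 N
  Ry@0 = +2184.3653 N
  Ry@2 = +1062.4547 N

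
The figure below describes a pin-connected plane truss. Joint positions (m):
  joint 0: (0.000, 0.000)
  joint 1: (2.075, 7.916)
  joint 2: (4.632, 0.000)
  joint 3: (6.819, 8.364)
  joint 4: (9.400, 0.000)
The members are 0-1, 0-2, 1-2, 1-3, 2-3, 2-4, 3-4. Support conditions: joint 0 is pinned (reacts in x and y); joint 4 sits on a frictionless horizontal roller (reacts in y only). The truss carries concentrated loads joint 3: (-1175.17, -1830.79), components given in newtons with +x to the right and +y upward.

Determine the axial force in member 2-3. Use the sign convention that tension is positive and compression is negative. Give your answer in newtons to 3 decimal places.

-1514.578

N=5 nodes, M=7 members, R=3 reactions → 2N=10, M+R=10
member 0 (0-1): L=8.1834, (cx,cy)=(0.2536,0.9673)
member 1 (0-2): L=4.6320, (cx,cy)=(1.0000,0.0000)
member 2 (1-2): L=8.3187, (cx,cy)=(0.3074,-0.9516)
member 3 (1-3): L=4.7651, (cx,cy)=(0.9956,0.0940)
member 4 (2-3): L=8.6452, (cx,cy)=(0.2530,0.9675)
member 5 (2-4): L=4.7680, (cx,cy)=(1.0000,0.0000)
member 6 (3-4): L=8.7532, (cx,cy)=(0.2949,-0.9555)
solve A·x = −loads:
  F[0-1] = -1600.6496 N (compression)
  F[0-2] = -769.3079 N (compression)
  F[1-2] = +1539.8626 N (tension)
  F[1-3] = -883.0944 N (compression)
  F[2-3] = -1514.5778 N (compression)
  F[2-4] = +87.1598 N (tension)
  F[3-4] = -295.5929 N (compression)
  Rx@0 = +1175.1700 N
  Ry@0 = +1548.3395 N
  Ry@4 = +282.4505 N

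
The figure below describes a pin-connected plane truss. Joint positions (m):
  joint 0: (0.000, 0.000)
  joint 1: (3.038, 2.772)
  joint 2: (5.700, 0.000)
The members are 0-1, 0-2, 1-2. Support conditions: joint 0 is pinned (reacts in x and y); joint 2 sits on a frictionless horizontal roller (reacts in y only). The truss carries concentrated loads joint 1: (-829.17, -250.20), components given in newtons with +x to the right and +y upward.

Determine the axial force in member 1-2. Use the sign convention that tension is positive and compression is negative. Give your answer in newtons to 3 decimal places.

374.180

N=3 nodes, M=3 members, R=3 reactions → 2N=6, M+R=6
member 0 (0-1): L=4.1126, (cx,cy)=(0.7387,0.6740)
member 1 (0-2): L=5.7000, (cx,cy)=(1.0000,0.0000)
member 2 (1-2): L=3.8432, (cx,cy)=(0.6927,-0.7213)
solve A·x = −loads:
  F[0-1] = -771.6102 N (compression)
  F[0-2] = -259.1765 N (compression)
  F[1-2] = +374.1805 N (tension)
  Rx@0 = +829.1700 N
  Ry@0 = +520.0863 N
  Ry@2 = -269.8863 N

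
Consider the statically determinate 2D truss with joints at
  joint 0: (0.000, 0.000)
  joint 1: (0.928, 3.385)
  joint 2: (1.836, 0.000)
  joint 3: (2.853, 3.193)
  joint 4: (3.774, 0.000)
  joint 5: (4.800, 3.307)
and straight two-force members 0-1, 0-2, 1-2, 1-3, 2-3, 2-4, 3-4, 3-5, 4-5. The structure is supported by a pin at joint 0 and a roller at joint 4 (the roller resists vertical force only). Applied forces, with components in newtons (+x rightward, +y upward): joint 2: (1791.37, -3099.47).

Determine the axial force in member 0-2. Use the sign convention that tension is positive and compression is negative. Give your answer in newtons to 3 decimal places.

N=6 nodes, M=9 members, R=3 reactions → 2N=12, M+R=12
member 0 (0-1): L=3.5099, (cx,cy)=(0.2644,0.9644)
member 1 (0-2): L=1.8360, (cx,cy)=(1.0000,0.0000)
member 2 (1-2): L=3.5047, (cx,cy)=(0.2591,-0.9659)
member 3 (1-3): L=1.9346, (cx,cy)=(0.9951,-0.0992)
member 4 (2-3): L=3.3511, (cx,cy)=(0.3035,0.9528)
member 5 (2-4): L=1.9380, (cx,cy)=(1.0000,0.0000)
member 6 (3-4): L=3.3232, (cx,cy)=(0.2771,-0.9608)
member 7 (3-5): L=1.9503, (cx,cy)=(0.9983,0.0585)
member 8 (4-5): L=3.4625, (cx,cy)=(0.2963,0.9551)
solve A·x = −loads:
  F[0-1] = -1650.3482 N (compression)
  F[0-2] = +2227.7136 N (tension)
  F[1-2] = +1739.4855 N (tension)
  F[1-3] = -891.4161 N (compression)
  F[2-3] = +1489.6370 N (tension)
  F[2-4] = +434.9296 N (tension)
  F[3-4] = -1569.3235 N (compression)
  F[3-5] = -0.0000 N (tension)
  F[4-5] = -0.0000 N (tension)
  Rx@0 = -1791.3700 N
  Ry@0 = +1591.6197 N
  Ry@4 = +1507.8503 N

2227.714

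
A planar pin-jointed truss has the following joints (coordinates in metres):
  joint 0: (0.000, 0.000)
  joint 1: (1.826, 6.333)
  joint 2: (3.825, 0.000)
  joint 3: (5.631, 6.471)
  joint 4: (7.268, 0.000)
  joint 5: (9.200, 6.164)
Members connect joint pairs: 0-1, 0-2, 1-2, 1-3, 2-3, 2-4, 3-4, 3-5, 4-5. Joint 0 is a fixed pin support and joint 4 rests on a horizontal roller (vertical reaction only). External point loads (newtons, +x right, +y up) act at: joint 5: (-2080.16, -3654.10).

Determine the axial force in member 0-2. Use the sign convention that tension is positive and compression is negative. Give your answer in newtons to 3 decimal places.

-1851.559

N=6 nodes, M=9 members, R=3 reactions → 2N=12, M+R=12
member 0 (0-1): L=6.5910, (cx,cy)=(0.2770,0.9609)
member 1 (0-2): L=3.8250, (cx,cy)=(1.0000,0.0000)
member 2 (1-2): L=6.6410, (cx,cy)=(0.3010,-0.9536)
member 3 (1-3): L=3.8075, (cx,cy)=(0.9993,0.0362)
member 4 (2-3): L=6.7183, (cx,cy)=(0.2688,0.9632)
member 5 (2-4): L=3.4430, (cx,cy)=(1.0000,0.0000)
member 6 (3-4): L=6.6748, (cx,cy)=(0.2452,-0.9695)
member 7 (3-5): L=3.5822, (cx,cy)=(0.9963,-0.0857)
member 8 (4-5): L=6.4597, (cx,cy)=(0.2991,0.9542)
solve A·x = −loads:
  F[0-1] = -825.1418 N (compression)
  F[0-2] = -1851.5587 N (compression)
  F[1-2] = +813.3968 N (tension)
  F[1-3] = -473.7522 N (compression)
  F[2-3] = -805.3154 N (compression)
  F[2-4] = -1390.2356 N (compression)
  F[3-4] = +898.5889 N (tension)
  F[3-5] = -913.6639 N (compression)
  F[4-5] = -3911.4445 N (compression)
  Rx@0 = +2080.1600 N
  Ry@0 = +792.8433 N
  Ry@4 = +2861.2567 N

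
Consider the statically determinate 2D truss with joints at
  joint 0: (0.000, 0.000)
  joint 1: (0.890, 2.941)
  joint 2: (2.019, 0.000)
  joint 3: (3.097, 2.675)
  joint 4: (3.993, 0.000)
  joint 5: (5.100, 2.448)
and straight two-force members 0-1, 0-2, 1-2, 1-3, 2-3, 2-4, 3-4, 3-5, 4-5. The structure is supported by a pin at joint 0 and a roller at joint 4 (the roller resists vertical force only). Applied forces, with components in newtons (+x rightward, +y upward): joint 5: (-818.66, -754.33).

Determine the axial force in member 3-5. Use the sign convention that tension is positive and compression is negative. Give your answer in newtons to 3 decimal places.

N=6 nodes, M=9 members, R=3 reactions → 2N=12, M+R=12
member 0 (0-1): L=3.0727, (cx,cy)=(0.2896,0.9571)
member 1 (0-2): L=2.0190, (cx,cy)=(1.0000,0.0000)
member 2 (1-2): L=3.1503, (cx,cy)=(0.3584,-0.9336)
member 3 (1-3): L=2.2230, (cx,cy)=(0.9928,-0.1197)
member 4 (2-3): L=2.8840, (cx,cy)=(0.3738,0.9275)
member 5 (2-4): L=1.9740, (cx,cy)=(1.0000,0.0000)
member 6 (3-4): L=2.8211, (cx,cy)=(0.3176,-0.9482)
member 7 (3-5): L=2.0158, (cx,cy)=(0.9936,-0.1126)
member 8 (4-5): L=2.6867, (cx,cy)=(0.4120,0.9112)
solve A·x = −loads:
  F[0-1] = -305.8835 N (compression)
  F[0-2] = -730.0620 N (compression)
  F[1-2] = +340.8092 N (tension)
  F[1-3] = -212.2634 N (compression)
  F[2-3] = -343.0350 N (compression)
  F[2-4] = -479.7018 N (compression)
  F[3-4] = +363.0518 N (tension)
  F[3-5] = -457.1750 N (compression)
  F[4-5] = -884.3729 N (compression)
  Rx@0 = +818.6600 N
  Ry@0 = +292.7714 N
  Ry@4 = +461.5586 N

-457.175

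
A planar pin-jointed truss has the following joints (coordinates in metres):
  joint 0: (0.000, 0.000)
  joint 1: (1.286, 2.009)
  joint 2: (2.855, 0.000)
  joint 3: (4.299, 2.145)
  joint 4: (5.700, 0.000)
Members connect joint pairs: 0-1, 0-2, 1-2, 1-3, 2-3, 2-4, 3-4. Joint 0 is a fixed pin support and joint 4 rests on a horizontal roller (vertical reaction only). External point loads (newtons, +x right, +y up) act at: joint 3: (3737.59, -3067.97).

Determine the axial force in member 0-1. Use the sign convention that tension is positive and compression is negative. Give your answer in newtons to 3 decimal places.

N=5 nodes, M=7 members, R=3 reactions → 2N=10, M+R=10
member 0 (0-1): L=2.3853, (cx,cy)=(0.5391,0.8422)
member 1 (0-2): L=2.8550, (cx,cy)=(1.0000,0.0000)
member 2 (1-2): L=2.5491, (cx,cy)=(0.6155,-0.7881)
member 3 (1-3): L=3.0161, (cx,cy)=(0.9990,0.0451)
member 4 (2-3): L=2.5858, (cx,cy)=(0.5584,0.8295)
member 5 (2-4): L=2.8450, (cx,cy)=(1.0000,0.0000)
member 6 (3-4): L=2.5620, (cx,cy)=(0.5468,-0.8372)
solve A·x = −loads:
  F[0-1] = +774.6610 N (tension)
  F[0-2] = +3319.9508 N (tension)
  F[1-2] = -776.5432 N (compression)
  F[1-3] = +896.5247 N (tension)
  F[2-3] = +737.7719 N (tension)
  F[2-4] = +2429.9737 N (tension)
  F[3-4] = -4443.6717 N (compression)
  Rx@0 = -3737.5900 N
  Ry@0 = -652.4394 N
  Ry@4 = +3720.4094 N

774.661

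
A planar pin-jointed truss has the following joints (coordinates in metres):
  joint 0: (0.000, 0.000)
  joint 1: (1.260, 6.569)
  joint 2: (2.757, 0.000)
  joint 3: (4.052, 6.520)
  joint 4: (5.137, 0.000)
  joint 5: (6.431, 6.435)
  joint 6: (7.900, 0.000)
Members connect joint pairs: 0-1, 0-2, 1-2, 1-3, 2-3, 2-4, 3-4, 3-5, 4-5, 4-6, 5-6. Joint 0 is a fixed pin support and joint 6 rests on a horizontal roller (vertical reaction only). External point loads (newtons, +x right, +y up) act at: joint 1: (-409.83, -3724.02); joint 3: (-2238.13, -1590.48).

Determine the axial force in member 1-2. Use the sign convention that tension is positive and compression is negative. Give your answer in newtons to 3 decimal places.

2452.891

N=7 nodes, M=11 members, R=3 reactions → 2N=14, M+R=14
member 0 (0-1): L=6.6887, (cx,cy)=(0.1884,0.9821)
member 1 (0-2): L=2.7570, (cx,cy)=(1.0000,0.0000)
member 2 (1-2): L=6.7374, (cx,cy)=(0.2222,-0.9750)
member 3 (1-3): L=2.7924, (cx,cy)=(0.9998,-0.0175)
member 4 (2-3): L=6.6474, (cx,cy)=(0.1948,0.9808)
member 5 (2-4): L=2.3800, (cx,cy)=(1.0000,0.0000)
member 6 (3-4): L=6.6097, (cx,cy)=(0.1642,-0.9864)
member 7 (3-5): L=2.3805, (cx,cy)=(0.9994,-0.0357)
member 8 (4-5): L=6.5638, (cx,cy)=(0.1971,0.9804)
member 9 (4-6): L=2.7630, (cx,cy)=(1.0000,0.0000)
member 10 (5-6): L=6.6005, (cx,cy)=(0.2226,-0.9749)
solve A·x = −loads:
  F[0-1] = -6203.7804 N (compression)
  F[0-2] = -1479.3164 N (compression)
  F[1-2] = +2452.8915 N (tension)
  F[1-3] = -1304.0273 N (compression)
  F[2-3] = -2438.2936 N (compression)
  F[2-4] = -459.2895 N (compression)
  F[3-4] = +776.8993 N (tension)
  F[3-5] = +331.9703 N (tension)
  F[4-5] = -781.7014 N (compression)
  F[4-6] = -177.6529 N (compression)
  F[5-6] = +798.2341 N (tension)
  Rx@0 = +2647.9600 N
  Ry@0 = +6092.7140 N
  Ry@6 = -778.2140 N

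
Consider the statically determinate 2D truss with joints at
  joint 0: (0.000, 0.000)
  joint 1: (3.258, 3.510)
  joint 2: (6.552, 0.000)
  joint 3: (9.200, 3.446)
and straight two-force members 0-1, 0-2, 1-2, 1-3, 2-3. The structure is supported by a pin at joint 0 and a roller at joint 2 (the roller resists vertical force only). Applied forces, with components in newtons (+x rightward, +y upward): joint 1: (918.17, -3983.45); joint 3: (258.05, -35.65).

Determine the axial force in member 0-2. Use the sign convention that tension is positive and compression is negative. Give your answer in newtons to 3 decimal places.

N=4 nodes, M=5 members, R=3 reactions → 2N=8, M+R=8
member 0 (0-1): L=4.7890, (cx,cy)=(0.6803,0.7329)
member 1 (0-2): L=6.5520, (cx,cy)=(1.0000,0.0000)
member 2 (1-2): L=4.8136, (cx,cy)=(0.6843,-0.7292)
member 3 (1-3): L=5.9423, (cx,cy)=(0.9999,-0.0108)
member 4 (2-3): L=4.3459, (cx,cy)=(0.6093,0.7929)
solve A·x = −loads:
  F[0-1] = -1856.4778 N (compression)
  F[0-2] = +2439.1947 N (tension)
  F[1-2] = -3601.0446 N (compression)
  F[1-3] = +283.1177 N (tension)
  F[2-3] = -41.1142 N (compression)
  Rx@0 = -1176.2200 N
  Ry@0 = +1360.6633 N
  Ry@2 = +2658.4367 N

2439.195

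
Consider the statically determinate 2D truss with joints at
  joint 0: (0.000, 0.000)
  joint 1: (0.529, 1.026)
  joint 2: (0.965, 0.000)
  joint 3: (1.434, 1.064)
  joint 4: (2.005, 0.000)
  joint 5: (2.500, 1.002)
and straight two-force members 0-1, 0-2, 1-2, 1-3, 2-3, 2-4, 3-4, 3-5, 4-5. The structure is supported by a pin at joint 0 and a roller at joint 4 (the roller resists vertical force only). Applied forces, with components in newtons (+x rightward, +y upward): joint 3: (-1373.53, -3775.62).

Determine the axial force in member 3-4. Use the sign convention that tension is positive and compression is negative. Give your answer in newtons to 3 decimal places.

-2237.424

N=6 nodes, M=9 members, R=3 reactions → 2N=12, M+R=12
member 0 (0-1): L=1.1543, (cx,cy)=(0.4583,0.8888)
member 1 (0-2): L=0.9650, (cx,cy)=(1.0000,0.0000)
member 2 (1-2): L=1.1148, (cx,cy)=(0.3911,-0.9203)
member 3 (1-3): L=0.9058, (cx,cy)=(0.9991,0.0420)
member 4 (2-3): L=1.1628, (cx,cy)=(0.4033,0.9150)
member 5 (2-4): L=1.0400, (cx,cy)=(1.0000,0.0000)
member 6 (3-4): L=1.2075, (cx,cy)=(0.4729,-0.8811)
member 7 (3-5): L=1.0678, (cx,cy)=(0.9983,-0.0581)
member 8 (4-5): L=1.1176, (cx,cy)=(0.4429,0.8966)
solve A·x = −loads:
  F[0-1] = -2029.8361 N (compression)
  F[0-2] = -443.3216 N (compression)
  F[1-2] = +1884.2303 N (tension)
  F[1-3] = -1668.6049 N (compression)
  F[2-3] = -1895.1408 N (compression)
  F[2-4] = +1057.9991 N (tension)
  F[3-4] = -2237.4243 N (compression)
  F[3-5] = +0.0000 N (tension)
  F[4-5] = -0.0000 N (compression)
  Rx@0 = +1373.5300 N
  Ry@0 = +1804.1471 N
  Ry@4 = +1971.4729 N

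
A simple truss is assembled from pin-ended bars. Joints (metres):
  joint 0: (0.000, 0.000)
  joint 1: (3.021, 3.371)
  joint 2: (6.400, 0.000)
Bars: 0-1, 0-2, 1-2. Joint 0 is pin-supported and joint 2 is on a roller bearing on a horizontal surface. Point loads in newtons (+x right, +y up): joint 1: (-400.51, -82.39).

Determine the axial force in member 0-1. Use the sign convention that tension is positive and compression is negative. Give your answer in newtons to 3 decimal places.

-341.684

N=3 nodes, M=3 members, R=3 reactions → 2N=6, M+R=6
member 0 (0-1): L=4.5266, (cx,cy)=(0.6674,0.7447)
member 1 (0-2): L=6.4000, (cx,cy)=(1.0000,0.0000)
member 2 (1-2): L=4.7730, (cx,cy)=(0.7079,-0.7063)
solve A·x = −loads:
  F[0-1] = -341.6842 N (compression)
  F[0-2] = -172.4738 N (compression)
  F[1-2] = +243.6262 N (tension)
  Rx@0 = +400.5100 N
  Ry@0 = +254.4555 N
  Ry@2 = -172.0655 N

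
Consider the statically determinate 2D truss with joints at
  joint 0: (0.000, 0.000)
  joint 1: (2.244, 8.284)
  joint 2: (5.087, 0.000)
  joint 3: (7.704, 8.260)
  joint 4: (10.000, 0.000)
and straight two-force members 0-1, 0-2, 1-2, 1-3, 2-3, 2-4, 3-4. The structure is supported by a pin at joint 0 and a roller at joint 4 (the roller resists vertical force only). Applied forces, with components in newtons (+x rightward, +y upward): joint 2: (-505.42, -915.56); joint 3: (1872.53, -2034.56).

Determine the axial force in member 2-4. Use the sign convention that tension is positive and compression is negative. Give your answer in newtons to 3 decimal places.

N=5 nodes, M=7 members, R=3 reactions → 2N=10, M+R=10
member 0 (0-1): L=8.5826, (cx,cy)=(0.2615,0.9652)
member 1 (0-2): L=5.0870, (cx,cy)=(1.0000,0.0000)
member 2 (1-2): L=8.7583, (cx,cy)=(0.3246,-0.9458)
member 3 (1-3): L=5.4601, (cx,cy)=(1.0000,-0.0044)
member 4 (2-3): L=8.6647, (cx,cy)=(0.3020,0.9533)
member 5 (2-4): L=4.9130, (cx,cy)=(1.0000,0.0000)
member 6 (3-4): L=8.5732, (cx,cy)=(0.2678,-0.9635)
solve A·x = −loads:
  F[0-1] = +652.4564 N (tension)
  F[0-2] = +1196.5183 N (tension)
  F[1-2] = -667.6147 N (compression)
  F[1-3] = +387.3082 N (tension)
  F[2-3] = +1622.8113 N (tension)
  F[2-4] = +995.0853 N (tension)
  F[3-4] = -3715.6072 N (compression)
  Rx@0 = -1367.1100 N
  Ry@0 = -629.7602 N
  Ry@4 = +3579.8802 N

995.085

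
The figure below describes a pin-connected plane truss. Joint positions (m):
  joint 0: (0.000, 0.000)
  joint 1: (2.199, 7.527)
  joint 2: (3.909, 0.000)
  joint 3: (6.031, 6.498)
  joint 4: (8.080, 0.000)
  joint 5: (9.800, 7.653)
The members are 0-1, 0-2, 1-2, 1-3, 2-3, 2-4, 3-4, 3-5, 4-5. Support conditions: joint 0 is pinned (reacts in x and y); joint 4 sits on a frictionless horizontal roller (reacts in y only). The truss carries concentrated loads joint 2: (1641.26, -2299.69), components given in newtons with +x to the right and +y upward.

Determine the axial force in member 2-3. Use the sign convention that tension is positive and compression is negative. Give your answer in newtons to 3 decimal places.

984.912

N=6 nodes, M=9 members, R=3 reactions → 2N=12, M+R=12
member 0 (0-1): L=7.8416, (cx,cy)=(0.2804,0.9599)
member 1 (0-2): L=3.9090, (cx,cy)=(1.0000,0.0000)
member 2 (1-2): L=7.7188, (cx,cy)=(0.2215,-0.9752)
member 3 (1-3): L=3.9678, (cx,cy)=(0.9658,-0.2593)
member 4 (2-3): L=6.8357, (cx,cy)=(0.3104,0.9506)
member 5 (2-4): L=4.1710, (cx,cy)=(1.0000,0.0000)
member 6 (3-4): L=6.8134, (cx,cy)=(0.3007,-0.9537)
member 7 (3-5): L=3.9420, (cx,cy)=(0.9561,0.2930)
member 8 (4-5): L=7.8439, (cx,cy)=(0.2193,0.9757)
solve A·x = −loads:
  F[0-1] = -1236.7535 N (compression)
  F[0-2] = +1988.0778 N (tension)
  F[1-2] = +1398.1781 N (tension)
  F[1-3] = -679.8258 N (compression)
  F[2-3] = +984.9118 N (tension)
  F[2-4] = +350.8212 N (tension)
  F[3-4] = -1166.5617 N (compression)
  F[3-5] = -0.0000 N (tension)
  F[4-5] = +0.0000 N (tension)
  Rx@0 = -1641.2600 N
  Ry@0 = +1187.1296 N
  Ry@4 = +1112.5604 N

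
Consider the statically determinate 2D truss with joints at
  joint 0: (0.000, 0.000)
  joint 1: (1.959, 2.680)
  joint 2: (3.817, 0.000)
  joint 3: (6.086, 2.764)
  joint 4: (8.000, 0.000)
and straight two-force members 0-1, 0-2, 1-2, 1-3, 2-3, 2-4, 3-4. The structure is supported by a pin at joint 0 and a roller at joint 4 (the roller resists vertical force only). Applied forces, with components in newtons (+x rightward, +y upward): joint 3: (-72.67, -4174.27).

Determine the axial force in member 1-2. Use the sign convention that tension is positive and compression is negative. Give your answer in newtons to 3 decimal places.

N=5 nodes, M=7 members, R=3 reactions → 2N=10, M+R=10
member 0 (0-1): L=3.3197, (cx,cy)=(0.5901,0.8073)
member 1 (0-2): L=3.8170, (cx,cy)=(1.0000,0.0000)
member 2 (1-2): L=3.2611, (cx,cy)=(0.5698,-0.8218)
member 3 (1-3): L=4.1279, (cx,cy)=(0.9998,0.0203)
member 4 (2-3): L=3.5760, (cx,cy)=(0.6345,0.7729)
member 5 (2-4): L=4.1830, (cx,cy)=(1.0000,0.0000)
member 6 (3-4): L=3.3620, (cx,cy)=(0.5693,-0.8221)
solve A·x = −loads:
  F[0-1] = -1268.1581 N (compression)
  F[0-2] = +675.6984 N (tension)
  F[1-2] = +1210.1673 N (tension)
  F[1-3] = -1438.1614 N (compression)
  F[2-3] = -1286.7216 N (compression)
  F[2-4] = +2181.6196 N (tension)
  F[3-4] = -3832.0902 N (compression)
  Rx@0 = +72.6700 N
  Ry@0 = +1023.8016 N
  Ry@4 = +3150.4684 N

1210.167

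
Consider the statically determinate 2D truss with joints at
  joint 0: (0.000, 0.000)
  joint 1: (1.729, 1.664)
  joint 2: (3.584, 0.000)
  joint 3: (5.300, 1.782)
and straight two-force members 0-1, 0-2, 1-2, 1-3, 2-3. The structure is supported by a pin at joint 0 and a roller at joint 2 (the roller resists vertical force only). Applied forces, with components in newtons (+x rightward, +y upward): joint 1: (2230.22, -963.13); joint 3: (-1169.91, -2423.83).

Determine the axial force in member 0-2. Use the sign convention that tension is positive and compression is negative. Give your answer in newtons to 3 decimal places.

N=4 nodes, M=5 members, R=3 reactions → 2N=8, M+R=8
member 0 (0-1): L=2.3997, (cx,cy)=(0.7205,0.6934)
member 1 (0-2): L=3.5840, (cx,cy)=(1.0000,0.0000)
member 2 (1-2): L=2.4920, (cx,cy)=(0.7444,-0.6677)
member 3 (1-3): L=3.5729, (cx,cy)=(0.9995,0.0330)
member 4 (2-3): L=2.4739, (cx,cy)=(0.6936,0.7203)
solve A·x = −loads:
  F[0-1] = +1609.0807 N (tension)
  F[0-2] = -99.0659 N (compression)
  F[1-2] = -3053.8449 N (compression)
  F[1-3] = +1203.0656 N (tension)
  F[2-3] = -3420.0933 N (compression)
  Rx@0 = -1060.3100 N
  Ry@0 = -1115.7903 N
  Ry@2 = +4502.7503 N

-99.066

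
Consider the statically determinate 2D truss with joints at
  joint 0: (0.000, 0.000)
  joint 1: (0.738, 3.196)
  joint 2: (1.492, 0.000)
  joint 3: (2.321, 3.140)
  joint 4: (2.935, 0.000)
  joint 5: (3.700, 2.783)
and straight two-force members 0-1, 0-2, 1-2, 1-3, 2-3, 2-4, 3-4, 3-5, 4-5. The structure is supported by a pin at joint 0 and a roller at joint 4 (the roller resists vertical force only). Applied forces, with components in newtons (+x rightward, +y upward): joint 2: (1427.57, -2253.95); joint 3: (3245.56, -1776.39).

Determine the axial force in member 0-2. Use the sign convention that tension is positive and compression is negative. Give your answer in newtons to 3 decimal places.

4213.041

N=6 nodes, M=9 members, R=3 reactions → 2N=12, M+R=12
member 0 (0-1): L=3.2801, (cx,cy)=(0.2250,0.9744)
member 1 (0-2): L=1.4920, (cx,cy)=(1.0000,0.0000)
member 2 (1-2): L=3.2837, (cx,cy)=(0.2296,-0.9733)
member 3 (1-3): L=1.5840, (cx,cy)=(0.9994,-0.0354)
member 4 (2-3): L=3.2476, (cx,cy)=(0.2553,0.9669)
member 5 (2-4): L=1.4430, (cx,cy)=(1.0000,0.0000)
member 6 (3-4): L=3.1995, (cx,cy)=(0.1919,-0.9814)
member 7 (3-5): L=1.4245, (cx,cy)=(0.9681,-0.2506)
member 8 (4-5): L=2.8862, (cx,cy)=(0.2651,0.9642)
solve A·x = −loads:
  F[0-1] = +2044.9025 N (tension)
  F[0-2] = +4213.0411 N (tension)
  F[1-2] = -2081.2626 N (compression)
  F[1-3] = +938.5677 N (tension)
  F[2-3] = +4426.2416 N (tension)
  F[2-4] = +1177.7091 N (tension)
  F[3-4] = -6136.8772 N (compression)
  F[3-5] = +0.0000 N (tension)
  F[4-5] = -0.0000 N (compression)
  Rx@0 = -4673.1300 N
  Ry@0 = -1992.4719 N
  Ry@4 = +6022.8119 N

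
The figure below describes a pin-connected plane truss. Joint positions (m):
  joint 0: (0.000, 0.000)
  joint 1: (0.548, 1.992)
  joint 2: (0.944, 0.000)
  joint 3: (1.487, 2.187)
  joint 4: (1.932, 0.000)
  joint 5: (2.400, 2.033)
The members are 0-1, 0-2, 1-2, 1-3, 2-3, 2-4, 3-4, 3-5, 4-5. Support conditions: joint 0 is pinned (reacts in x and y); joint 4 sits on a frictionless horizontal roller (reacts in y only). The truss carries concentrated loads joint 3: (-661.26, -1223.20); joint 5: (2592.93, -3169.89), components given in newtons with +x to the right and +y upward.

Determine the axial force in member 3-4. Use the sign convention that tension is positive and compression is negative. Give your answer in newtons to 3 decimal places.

-4315.414

N=6 nodes, M=9 members, R=3 reactions → 2N=12, M+R=12
member 0 (0-1): L=2.0660, (cx,cy)=(0.2652,0.9642)
member 1 (0-2): L=0.9440, (cx,cy)=(1.0000,0.0000)
member 2 (1-2): L=2.0310, (cx,cy)=(0.1950,-0.9808)
member 3 (1-3): L=0.9590, (cx,cy)=(0.9791,0.2033)
member 4 (2-3): L=2.2534, (cx,cy)=(0.2410,0.9705)
member 5 (2-4): L=0.9880, (cx,cy)=(1.0000,0.0000)
member 6 (3-4): L=2.2318, (cx,cy)=(0.1994,-0.9799)
member 7 (3-5): L=0.9259, (cx,cy)=(0.9861,-0.1663)
member 8 (4-5): L=2.0862, (cx,cy)=(0.2243,0.9745)
solve A·x = −loads:
  F[0-1] = +2557.6784 N (tension)
  F[0-2] = +1253.2548 N (tension)
  F[1-2] = -2276.6895 N (compression)
  F[1-3] = +1146.2687 N (tension)
  F[2-3] = +2300.7915 N (tension)
  F[2-4] = +254.9269 N (tension)
  F[3-4] = -4315.4137 N (compression)
  F[3-5] = +3243.6314 N (tension)
  F[4-5] = -2699.1886 N (compression)
  Rx@0 = -1931.6700 N
  Ry@0 = -2466.0640 N
  Ry@4 = +6859.1540 N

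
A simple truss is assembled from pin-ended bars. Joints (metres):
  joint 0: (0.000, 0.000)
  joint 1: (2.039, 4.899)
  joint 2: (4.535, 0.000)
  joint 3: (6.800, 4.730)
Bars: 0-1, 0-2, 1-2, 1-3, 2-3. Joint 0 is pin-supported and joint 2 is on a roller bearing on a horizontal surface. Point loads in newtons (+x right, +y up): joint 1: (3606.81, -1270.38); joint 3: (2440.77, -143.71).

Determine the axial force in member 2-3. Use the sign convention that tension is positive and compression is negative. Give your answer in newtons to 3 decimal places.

-62.219

N=4 nodes, M=5 members, R=3 reactions → 2N=8, M+R=8
member 0 (0-1): L=5.3064, (cx,cy)=(0.3843,0.9232)
member 1 (0-2): L=4.5350, (cx,cy)=(1.0000,0.0000)
member 2 (1-2): L=5.4982, (cx,cy)=(0.4540,-0.8910)
member 3 (1-3): L=4.7640, (cx,cy)=(0.9994,-0.0355)
member 4 (2-3): L=5.2443, (cx,cy)=(0.4319,0.9019)
solve A·x = −loads:
  F[0-1] = +6298.1300 N (tension)
  F[0-2] = +3627.4979 N (tension)
  F[1-2] = -8049.8643 N (compression)
  F[1-3] = +2469.1961 N (tension)
  F[2-3] = -62.2189 N (compression)
  Rx@0 = -6047.5800 N
  Ry@0 = -5814.6062 N
  Ry@2 = +7228.6962 N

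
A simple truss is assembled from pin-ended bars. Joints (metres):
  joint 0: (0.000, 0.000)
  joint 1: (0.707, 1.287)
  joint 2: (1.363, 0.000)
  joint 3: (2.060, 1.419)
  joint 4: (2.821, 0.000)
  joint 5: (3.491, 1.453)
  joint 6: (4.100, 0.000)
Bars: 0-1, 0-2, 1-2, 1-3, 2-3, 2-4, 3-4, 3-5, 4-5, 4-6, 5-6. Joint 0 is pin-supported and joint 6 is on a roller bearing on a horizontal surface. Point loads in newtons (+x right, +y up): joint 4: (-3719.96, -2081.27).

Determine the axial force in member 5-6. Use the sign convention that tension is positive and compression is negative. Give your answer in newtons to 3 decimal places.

-1552.712

N=7 nodes, M=11 members, R=3 reactions → 2N=14, M+R=14
member 0 (0-1): L=1.4684, (cx,cy)=(0.4815,0.8765)
member 1 (0-2): L=1.3630, (cx,cy)=(1.0000,0.0000)
member 2 (1-2): L=1.4445, (cx,cy)=(0.4541,-0.8909)
member 3 (1-3): L=1.3594, (cx,cy)=(0.9953,0.0971)
member 4 (2-3): L=1.5809, (cx,cy)=(0.4409,0.8976)
member 5 (2-4): L=1.4580, (cx,cy)=(1.0000,0.0000)
member 6 (3-4): L=1.6102, (cx,cy)=(0.4726,-0.8813)
member 7 (3-5): L=1.4314, (cx,cy)=(0.9997,0.0238)
member 8 (4-5): L=1.6000, (cx,cy)=(0.4187,0.9081)
member 9 (4-6): L=1.2790, (cx,cy)=(1.0000,0.0000)
member 10 (5-6): L=1.5755, (cx,cy)=(0.3866,-0.9223)
solve A·x = −loads:
  F[0-1] = -740.7692 N (compression)
  F[0-2] = -3363.2987 N (compression)
  F[1-2] = +657.0036 N (tension)
  F[1-3] = -658.1315 N (compression)
  F[2-3] = -652.1517 N (compression)
  F[2-4] = -2777.4197 N (compression)
  F[3-4] = +702.3671 N (tension)
  F[3-5] = -1274.8512 N (compression)
  F[4-5] = +1610.2715 N (tension)
  F[4-6] = +600.2046 N (tension)
  F[5-6] = -1552.7116 N (compression)
  Rx@0 = +3719.9600 N
  Ry@0 = +649.2547 N
  Ry@6 = +1432.0153 N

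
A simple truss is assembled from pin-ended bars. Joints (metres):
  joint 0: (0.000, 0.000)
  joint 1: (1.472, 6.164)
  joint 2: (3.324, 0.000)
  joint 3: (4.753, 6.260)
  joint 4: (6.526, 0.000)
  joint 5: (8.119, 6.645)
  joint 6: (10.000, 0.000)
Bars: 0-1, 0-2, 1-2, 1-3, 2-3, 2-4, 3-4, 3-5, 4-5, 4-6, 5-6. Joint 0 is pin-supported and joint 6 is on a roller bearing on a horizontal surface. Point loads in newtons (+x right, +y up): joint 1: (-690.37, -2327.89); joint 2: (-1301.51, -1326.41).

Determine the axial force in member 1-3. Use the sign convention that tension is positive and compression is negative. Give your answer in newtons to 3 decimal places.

N=7 nodes, M=11 members, R=3 reactions → 2N=14, M+R=14
member 0 (0-1): L=6.3373, (cx,cy)=(0.2323,0.9727)
member 1 (0-2): L=3.3240, (cx,cy)=(1.0000,0.0000)
member 2 (1-2): L=6.4362, (cx,cy)=(0.2877,-0.9577)
member 3 (1-3): L=3.2824, (cx,cy)=(0.9996,0.0292)
member 4 (2-3): L=6.4210, (cx,cy)=(0.2225,0.9749)
member 5 (2-4): L=3.2020, (cx,cy)=(1.0000,0.0000)
member 6 (3-4): L=6.5062, (cx,cy)=(0.2725,-0.9622)
member 7 (3-5): L=3.3879, (cx,cy)=(0.9935,0.1136)
member 8 (4-5): L=6.8333, (cx,cy)=(0.2331,0.9724)
member 9 (4-6): L=3.4740, (cx,cy)=(1.0000,0.0000)
member 10 (5-6): L=6.9061, (cx,cy)=(0.2724,-0.9622)
solve A·x = −loads:
  F[0-1] = -3388.9675 N (compression)
  F[0-2] = -1204.7087 N (compression)
  F[1-2] = +999.4119 N (tension)
  F[1-3] = -384.5436 N (compression)
  F[2-3] = +378.7657 N (tension)
  F[2-4] = +300.0848 N (tension)
  F[3-4] = -394.9808 N (compression)
  F[3-5] = -193.7043 N (compression)
  F[4-5] = +390.7999 N (tension)
  F[4-6] = +101.3447 N (tension)
  F[5-6] = -372.0875 N (compression)
  Rx@0 = +1991.8800 N
  Ry@0 = +3296.2800 N
  Ry@6 = +358.0200 N

-384.544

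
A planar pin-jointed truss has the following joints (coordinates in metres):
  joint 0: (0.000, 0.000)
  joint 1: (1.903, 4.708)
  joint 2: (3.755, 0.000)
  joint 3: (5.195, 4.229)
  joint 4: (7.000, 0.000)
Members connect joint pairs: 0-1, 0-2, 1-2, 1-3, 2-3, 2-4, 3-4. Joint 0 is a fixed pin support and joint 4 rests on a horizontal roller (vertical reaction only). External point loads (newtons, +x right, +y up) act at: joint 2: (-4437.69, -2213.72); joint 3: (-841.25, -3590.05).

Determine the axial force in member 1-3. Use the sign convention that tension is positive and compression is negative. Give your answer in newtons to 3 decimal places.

-2103.227

N=5 nodes, M=7 members, R=3 reactions → 2N=10, M+R=10
member 0 (0-1): L=5.0781, (cx,cy)=(0.3747,0.9271)
member 1 (0-2): L=3.7550, (cx,cy)=(1.0000,0.0000)
member 2 (1-2): L=5.0592, (cx,cy)=(0.3661,-0.9306)
member 3 (1-3): L=3.3267, (cx,cy)=(0.9896,-0.1440)
member 4 (2-3): L=4.4674, (cx,cy)=(0.3223,0.9466)
member 5 (2-4): L=3.2450, (cx,cy)=(1.0000,0.0000)
member 6 (3-4): L=4.5981, (cx,cy)=(0.3926,-0.9197)
solve A·x = −loads:
  F[0-1] = -2653.5469 N (compression)
  F[0-2] = -4284.5245 N (compression)
  F[1-2] = +2969.1033 N (tension)
  F[1-3] = -2103.2266 N (compression)
  F[2-3] = -580.2625 N (compression)
  F[2-4] = +1427.0970 N (tension)
  F[3-4] = -3635.4160 N (compression)
  Rx@0 = +5278.9400 N
  Ry@0 = +2460.1726 N
  Ry@4 = +3343.5974 N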